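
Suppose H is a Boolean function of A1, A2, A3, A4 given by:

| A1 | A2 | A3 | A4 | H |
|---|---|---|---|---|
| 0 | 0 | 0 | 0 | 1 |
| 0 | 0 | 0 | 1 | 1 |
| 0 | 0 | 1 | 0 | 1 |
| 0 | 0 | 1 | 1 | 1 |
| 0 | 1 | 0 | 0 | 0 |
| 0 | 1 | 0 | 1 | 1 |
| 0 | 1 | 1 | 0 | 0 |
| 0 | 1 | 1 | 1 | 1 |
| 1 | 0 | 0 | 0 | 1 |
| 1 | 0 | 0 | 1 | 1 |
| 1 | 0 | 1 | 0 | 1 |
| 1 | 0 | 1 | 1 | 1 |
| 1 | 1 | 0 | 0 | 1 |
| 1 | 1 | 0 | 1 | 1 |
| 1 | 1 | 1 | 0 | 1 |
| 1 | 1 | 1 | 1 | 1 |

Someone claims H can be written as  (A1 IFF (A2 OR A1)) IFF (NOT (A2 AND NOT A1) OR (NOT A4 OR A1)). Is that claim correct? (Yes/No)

Yes

Check the formula against H row by row:
  A1=0, A2=0, A3=0, A4=0: formula gives 1, H = 1 ✓
  A1=0, A2=0, A3=0, A4=1: formula gives 1, H = 1 ✓
  A1=0, A2=0, A3=1, A4=0: formula gives 1, H = 1 ✓
  A1=0, A2=0, A3=1, A4=1: formula gives 1, H = 1 ✓
  …and likewise for the remaining 12 rows.
All 16 rows match — the expression computes H exactly.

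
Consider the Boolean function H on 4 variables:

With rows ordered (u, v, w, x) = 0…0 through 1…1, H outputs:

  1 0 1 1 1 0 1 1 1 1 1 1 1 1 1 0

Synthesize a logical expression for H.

H(u, v, w, x) = ~(((((~u & ~v) & ~w) & x) | (((~u & v) & ~w) & x)) | (((u & v) & w) & x))

There are just 3 zero rows: (0,0,0,1), (0,1,0,1), (1,1,1,1). Their minterms are ¬u·¬v·¬w·x, ¬u·v·¬w·x, u·v·w·x; the OR of those covers precisely the 0-outputs, and negating it yields H.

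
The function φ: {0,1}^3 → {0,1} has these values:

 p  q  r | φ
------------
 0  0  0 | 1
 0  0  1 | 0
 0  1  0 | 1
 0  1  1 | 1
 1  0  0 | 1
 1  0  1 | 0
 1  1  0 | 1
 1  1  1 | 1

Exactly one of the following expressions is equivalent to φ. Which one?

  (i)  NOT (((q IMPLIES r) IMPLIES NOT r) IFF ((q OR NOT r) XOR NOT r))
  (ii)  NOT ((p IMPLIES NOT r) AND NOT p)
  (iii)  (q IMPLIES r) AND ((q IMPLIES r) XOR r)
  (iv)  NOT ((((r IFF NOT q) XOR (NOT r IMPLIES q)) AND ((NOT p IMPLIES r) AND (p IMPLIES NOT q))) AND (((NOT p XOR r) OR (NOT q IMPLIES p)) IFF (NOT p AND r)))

i

(ii) disagrees with φ on (0,0,0) (formula → 0, table → 1); rule it out.
(iii) disagrees with φ on (0,1,0) (formula → 0, table → 1); rule it out.
(iv) disagrees with φ on (0,0,1) (formula → 1, table → 0); rule it out.
Only (i) survives; checking it on all 8 rows confirms it matches φ.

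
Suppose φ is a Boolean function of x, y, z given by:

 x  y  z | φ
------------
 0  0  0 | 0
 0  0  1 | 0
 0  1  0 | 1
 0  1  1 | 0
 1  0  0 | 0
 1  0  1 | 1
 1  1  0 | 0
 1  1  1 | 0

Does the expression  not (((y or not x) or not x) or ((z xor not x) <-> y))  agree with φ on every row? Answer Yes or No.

No

Check the formula against φ row by row:
  x=0, y=0, z=0: formula gives 0, φ = 0 ✓
  x=0, y=0, z=1: formula gives 0, φ = 0 ✓
  x=0, y=1, z=0: formula gives 0, but φ = 1 ✗
Row (0,1,0) is a counterexample, so the formula is not equivalent to φ.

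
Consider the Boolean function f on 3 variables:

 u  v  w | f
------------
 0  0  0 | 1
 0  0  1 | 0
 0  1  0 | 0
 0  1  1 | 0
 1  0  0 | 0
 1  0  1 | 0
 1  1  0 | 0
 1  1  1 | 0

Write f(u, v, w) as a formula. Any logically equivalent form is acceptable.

f is 1 on exactly one input, (0,0,0), whose minterm is ¬u·¬v·¬w. So f is just that conjunction.

f(u, v, w) = (¬u ∧ ¬v) ∧ ¬w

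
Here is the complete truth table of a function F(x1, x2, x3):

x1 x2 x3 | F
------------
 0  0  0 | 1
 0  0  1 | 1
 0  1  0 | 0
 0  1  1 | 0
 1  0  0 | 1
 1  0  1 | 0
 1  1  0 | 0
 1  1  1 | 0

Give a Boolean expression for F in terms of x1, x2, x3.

F(x1, x2, x3) = (((¬x1 ∧ ¬x2) ∧ ¬x3) ∨ ((¬x1 ∧ ¬x2) ∧ x3)) ∨ ((x1 ∧ ¬x2) ∧ ¬x3)

Collect the rows where F=1 — (0,0,0), (0,0,1), (1,0,0) — and write one minterm per row: ¬x1·¬x2·¬x3, ¬x1·¬x2·x3, x1·¬x2·¬x3. Their union (logical OR) reproduces the table exactly.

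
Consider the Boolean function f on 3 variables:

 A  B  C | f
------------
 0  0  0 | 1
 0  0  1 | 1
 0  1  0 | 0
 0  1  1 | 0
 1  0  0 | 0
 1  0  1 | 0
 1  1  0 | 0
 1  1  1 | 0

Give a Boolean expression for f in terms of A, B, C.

f=1 on 2 inputs: (0,0,0), (0,0,1). Reading each as a conjunction of literals (¬A·¬B·¬C, ¬A·¬B·C) and taking the OR gives the canonical DNF.

f(A, B, C) = ((not A and not B) and not C) or ((not A and not B) and C)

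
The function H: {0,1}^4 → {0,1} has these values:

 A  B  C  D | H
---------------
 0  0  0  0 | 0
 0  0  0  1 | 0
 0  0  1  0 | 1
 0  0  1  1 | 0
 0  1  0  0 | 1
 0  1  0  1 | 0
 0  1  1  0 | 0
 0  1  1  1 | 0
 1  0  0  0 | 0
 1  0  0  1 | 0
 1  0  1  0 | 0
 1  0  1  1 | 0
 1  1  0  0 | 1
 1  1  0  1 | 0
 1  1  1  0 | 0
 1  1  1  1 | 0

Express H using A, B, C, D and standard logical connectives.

H(A, B, C, D) = ((((¬A ∧ ¬B) ∧ C) ∧ ¬D) ∨ (((¬A ∧ B) ∧ ¬C) ∧ ¬D)) ∨ (((A ∧ B) ∧ ¬C) ∧ ¬D)

H=1 on 3 inputs: (0,0,1,0), (0,1,0,0), (1,1,0,0). Reading each as a conjunction of literals (¬A·¬B·C·¬D, ¬A·B·¬C·¬D, A·B·¬C·¬D) and taking the OR gives the canonical DNF.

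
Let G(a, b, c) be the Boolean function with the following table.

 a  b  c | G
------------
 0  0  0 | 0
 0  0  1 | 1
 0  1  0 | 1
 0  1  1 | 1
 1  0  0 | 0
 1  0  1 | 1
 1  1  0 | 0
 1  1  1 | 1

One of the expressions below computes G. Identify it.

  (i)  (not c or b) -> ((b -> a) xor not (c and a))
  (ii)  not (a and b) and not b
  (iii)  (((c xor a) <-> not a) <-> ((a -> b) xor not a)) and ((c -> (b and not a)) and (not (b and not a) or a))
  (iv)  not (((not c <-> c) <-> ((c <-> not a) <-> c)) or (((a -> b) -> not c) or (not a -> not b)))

(ii) disagrees with G on (0,0,0) (formula → 1, table → 0); rule it out.
(iii) disagrees with G on (0,0,0) (formula → 1, table → 0); rule it out.
(iv) disagrees with G on (0,0,1) (formula → 0, table → 1); rule it out.
(i) is the remaining candidate, and it agrees with G on all 8 inputs.

i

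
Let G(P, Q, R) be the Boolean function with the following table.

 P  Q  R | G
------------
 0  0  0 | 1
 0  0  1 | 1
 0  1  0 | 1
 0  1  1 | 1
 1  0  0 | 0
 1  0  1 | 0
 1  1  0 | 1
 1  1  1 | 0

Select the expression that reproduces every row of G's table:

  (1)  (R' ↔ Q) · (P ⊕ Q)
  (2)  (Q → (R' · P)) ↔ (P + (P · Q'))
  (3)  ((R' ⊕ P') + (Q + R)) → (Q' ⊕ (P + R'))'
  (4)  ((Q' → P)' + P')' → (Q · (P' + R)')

4

(1) disagrees with G on (0,0,0) (formula → 0, table → 1); rule it out.
(2) disagrees with G on (0,0,0) (formula → 0, table → 1); rule it out.
(3) disagrees with G on (0,0,1) (formula → 0, table → 1); rule it out.
Only (4) survives; checking it on all 8 rows confirms it matches G.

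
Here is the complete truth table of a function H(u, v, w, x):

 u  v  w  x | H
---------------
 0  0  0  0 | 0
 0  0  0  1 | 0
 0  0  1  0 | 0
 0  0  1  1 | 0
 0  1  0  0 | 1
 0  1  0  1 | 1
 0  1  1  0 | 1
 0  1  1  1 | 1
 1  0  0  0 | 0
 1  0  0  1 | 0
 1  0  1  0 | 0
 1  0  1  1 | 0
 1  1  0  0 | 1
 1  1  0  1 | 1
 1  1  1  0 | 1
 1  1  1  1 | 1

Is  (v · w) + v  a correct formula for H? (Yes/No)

Evaluate (v · w) + v on each row and compare to H:
  u=0, v=0, w=0, x=0: formula gives 0, H = 0 ✓
  u=0, v=0, w=0, x=1: formula gives 0, H = 0 ✓
  u=0, v=0, w=1, x=0: formula gives 0, H = 0 ✓
  u=0, v=0, w=1, x=1: formula gives 0, H = 0 ✓
  … (the remaining 12 rows also agree.)
No disagreement on any input; they are logically equivalent.

Yes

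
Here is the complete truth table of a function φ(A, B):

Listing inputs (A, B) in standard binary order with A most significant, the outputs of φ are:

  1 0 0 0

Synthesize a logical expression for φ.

φ is 1 on exactly one input, (0,0), whose minterm is ¬A·¬B. So φ is just that conjunction.

φ(A, B) = A' · B'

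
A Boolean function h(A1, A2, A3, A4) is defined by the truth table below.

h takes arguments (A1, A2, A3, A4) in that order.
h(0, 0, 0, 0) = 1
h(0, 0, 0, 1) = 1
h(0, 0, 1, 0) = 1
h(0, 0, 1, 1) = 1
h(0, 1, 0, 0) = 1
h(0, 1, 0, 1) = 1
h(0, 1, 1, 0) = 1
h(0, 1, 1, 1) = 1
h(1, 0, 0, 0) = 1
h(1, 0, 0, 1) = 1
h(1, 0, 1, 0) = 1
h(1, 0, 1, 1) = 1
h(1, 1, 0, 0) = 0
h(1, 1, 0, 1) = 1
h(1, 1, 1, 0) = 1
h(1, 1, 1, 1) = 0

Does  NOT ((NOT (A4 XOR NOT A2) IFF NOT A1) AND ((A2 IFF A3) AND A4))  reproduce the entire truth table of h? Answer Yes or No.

No

Test each input against both h and the formula:
  A1=0, A2=0, A3=0, A4=0: formula gives 1, h = 1 ✓
  A1=0, A2=0, A3=0, A4=1: formula gives 0, but h = 1 ✗
A single disagreement suffices: at (0,0,0,1) they differ, so the formula does not compute h.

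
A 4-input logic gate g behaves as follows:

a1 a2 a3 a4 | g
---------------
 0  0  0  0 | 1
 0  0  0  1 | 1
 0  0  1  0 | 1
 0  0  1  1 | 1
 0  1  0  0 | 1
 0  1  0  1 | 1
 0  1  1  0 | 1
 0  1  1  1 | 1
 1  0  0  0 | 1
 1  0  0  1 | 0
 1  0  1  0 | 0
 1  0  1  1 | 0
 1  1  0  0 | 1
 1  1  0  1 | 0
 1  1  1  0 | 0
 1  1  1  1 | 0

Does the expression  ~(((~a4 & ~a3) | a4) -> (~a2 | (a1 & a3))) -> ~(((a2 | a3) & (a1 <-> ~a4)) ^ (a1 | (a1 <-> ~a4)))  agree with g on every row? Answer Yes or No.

Test each input against both g and the formula:
  a1=0, a2=0, a3=0, a4=0: formula gives 1, g = 1 ✓
  a1=0, a2=0, a3=0, a4=1: formula gives 1, g = 1 ✓
  a1=0, a2=0, a3=1, a4=0: formula gives 1, g = 1 ✓
  a1=0, a2=0, a3=1, a4=1: formula gives 1, g = 1 ✓
  …
  a1=1, a2=0, a3=0, a4=1: formula gives 1, but g = 0 ✗
Since they disagree at (1,0,0,1), the expression is not a correct formula for g.

No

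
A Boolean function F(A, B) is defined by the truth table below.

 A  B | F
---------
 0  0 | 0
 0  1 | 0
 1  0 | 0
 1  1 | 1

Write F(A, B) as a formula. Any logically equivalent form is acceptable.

F(A, B) = A & B

The output is 1 only when every input is 1 — the AND of all inputs.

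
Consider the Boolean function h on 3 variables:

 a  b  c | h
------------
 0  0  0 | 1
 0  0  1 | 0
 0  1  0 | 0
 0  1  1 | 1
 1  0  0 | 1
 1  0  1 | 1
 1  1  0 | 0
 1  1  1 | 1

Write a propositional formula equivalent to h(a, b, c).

h(a, b, c) = ((((a' · b') · c) + ((a' · b) · c')) + ((a · b) · c'))'

h is 0 on only 3 rows — (0,0,1), (0,1,0), (1,1,0). Writing each as a minterm (¬a·¬b·c, ¬a·b·¬c, a·b·¬c) and OR-ing them characterizes exactly where h=0, so h is the negation of that disjunction.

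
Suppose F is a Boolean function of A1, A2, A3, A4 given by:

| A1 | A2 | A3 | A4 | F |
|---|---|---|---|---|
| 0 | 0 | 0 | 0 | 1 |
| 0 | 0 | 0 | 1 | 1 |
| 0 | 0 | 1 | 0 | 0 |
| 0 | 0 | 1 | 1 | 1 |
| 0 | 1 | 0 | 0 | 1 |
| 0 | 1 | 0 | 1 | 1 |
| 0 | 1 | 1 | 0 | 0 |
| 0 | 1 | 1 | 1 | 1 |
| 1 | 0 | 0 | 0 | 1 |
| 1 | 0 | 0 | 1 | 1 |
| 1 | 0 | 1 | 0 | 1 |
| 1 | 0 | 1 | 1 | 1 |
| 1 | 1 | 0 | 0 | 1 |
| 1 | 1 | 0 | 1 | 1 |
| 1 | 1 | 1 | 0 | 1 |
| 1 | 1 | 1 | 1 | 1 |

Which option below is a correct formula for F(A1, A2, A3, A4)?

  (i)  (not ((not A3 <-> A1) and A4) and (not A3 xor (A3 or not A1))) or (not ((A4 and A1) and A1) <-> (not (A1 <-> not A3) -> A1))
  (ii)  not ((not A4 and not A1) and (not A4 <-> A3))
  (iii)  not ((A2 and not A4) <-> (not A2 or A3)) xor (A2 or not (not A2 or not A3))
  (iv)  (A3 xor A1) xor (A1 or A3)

(i) disagrees with F on (0,0,0,0) (formula → 0, table → 1); rule it out.
(iii) disagrees with F on (0,0,1,0) (formula → 1, table → 0); rule it out.
(iv) disagrees with F on (0,0,0,0) (formula → 0, table → 1); rule it out.
(ii) is the remaining candidate, and it agrees with F on all 16 inputs.

ii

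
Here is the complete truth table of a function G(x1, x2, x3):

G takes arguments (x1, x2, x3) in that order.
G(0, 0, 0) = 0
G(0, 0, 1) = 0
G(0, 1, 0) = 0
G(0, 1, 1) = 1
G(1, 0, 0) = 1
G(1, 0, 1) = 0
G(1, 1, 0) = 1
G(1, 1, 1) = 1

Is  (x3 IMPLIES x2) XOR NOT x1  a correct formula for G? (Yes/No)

Test each input against both G and the formula:
  x1=0, x2=0, x3=0: formula gives 0, G = 0 ✓
  x1=0, x2=0, x3=1: formula gives 1, but G = 0 ✗
A single disagreement suffices: at (0,0,1) they differ, so the formula does not compute G.

No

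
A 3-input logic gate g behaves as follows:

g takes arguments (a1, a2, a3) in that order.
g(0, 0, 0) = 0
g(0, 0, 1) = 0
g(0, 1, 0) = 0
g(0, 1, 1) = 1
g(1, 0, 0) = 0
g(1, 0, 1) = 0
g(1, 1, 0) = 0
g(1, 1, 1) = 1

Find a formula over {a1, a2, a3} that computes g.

g(a1, a2, a3) = ((not a1 and a2) and a3) or ((a1 and a2) and a3)

g=1 on 2 inputs: (0,1,1), (1,1,1). Reading each as a conjunction of literals (¬a1·a2·a3, a1·a2·a3) and taking the OR gives the canonical DNF.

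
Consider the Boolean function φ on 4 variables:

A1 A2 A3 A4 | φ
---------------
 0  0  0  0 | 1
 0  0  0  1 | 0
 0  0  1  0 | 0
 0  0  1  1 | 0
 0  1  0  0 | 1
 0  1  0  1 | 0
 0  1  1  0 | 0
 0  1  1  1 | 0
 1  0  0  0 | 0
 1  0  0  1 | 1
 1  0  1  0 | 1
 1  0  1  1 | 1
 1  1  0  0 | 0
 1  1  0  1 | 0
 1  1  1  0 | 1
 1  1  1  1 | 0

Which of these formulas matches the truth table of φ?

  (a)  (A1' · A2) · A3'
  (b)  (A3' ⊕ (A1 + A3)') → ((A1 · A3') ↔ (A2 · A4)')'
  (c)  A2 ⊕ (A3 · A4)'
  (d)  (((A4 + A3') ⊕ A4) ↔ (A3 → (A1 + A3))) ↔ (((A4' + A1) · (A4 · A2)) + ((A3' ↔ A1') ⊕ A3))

(a) fails at (0,0,0,0): the formula yields 0, φ is 1.
(b) fails at (0,0,0,1): the formula yields 1, φ is 0.
(c) fails at (0,0,0,1): the formula yields 1, φ is 0.
That leaves (d). Evaluating it on every row reproduces the table of φ exactly.

d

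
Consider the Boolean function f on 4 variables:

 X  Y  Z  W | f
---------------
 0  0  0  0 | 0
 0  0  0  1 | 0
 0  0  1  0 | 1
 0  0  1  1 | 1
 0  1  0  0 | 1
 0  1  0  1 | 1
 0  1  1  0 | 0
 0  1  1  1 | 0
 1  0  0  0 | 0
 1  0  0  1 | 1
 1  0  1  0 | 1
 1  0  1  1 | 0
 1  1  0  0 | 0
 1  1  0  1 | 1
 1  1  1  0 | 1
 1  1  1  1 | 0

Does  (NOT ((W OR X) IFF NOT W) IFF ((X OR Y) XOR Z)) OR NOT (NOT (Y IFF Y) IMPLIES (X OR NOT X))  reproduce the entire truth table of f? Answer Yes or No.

Yes

Check the formula against f row by row:
  X=0, Y=0, Z=0, W=0: formula gives 0, f = 0 ✓
  X=0, Y=0, Z=0, W=1: formula gives 0, f = 0 ✓
  X=0, Y=0, Z=1, W=0: formula gives 1, f = 1 ✓
  X=0, Y=0, Z=1, W=1: formula gives 1, f = 1 ✓
  …and likewise for the remaining 12 rows.
No disagreement on any input; they are logically equivalent.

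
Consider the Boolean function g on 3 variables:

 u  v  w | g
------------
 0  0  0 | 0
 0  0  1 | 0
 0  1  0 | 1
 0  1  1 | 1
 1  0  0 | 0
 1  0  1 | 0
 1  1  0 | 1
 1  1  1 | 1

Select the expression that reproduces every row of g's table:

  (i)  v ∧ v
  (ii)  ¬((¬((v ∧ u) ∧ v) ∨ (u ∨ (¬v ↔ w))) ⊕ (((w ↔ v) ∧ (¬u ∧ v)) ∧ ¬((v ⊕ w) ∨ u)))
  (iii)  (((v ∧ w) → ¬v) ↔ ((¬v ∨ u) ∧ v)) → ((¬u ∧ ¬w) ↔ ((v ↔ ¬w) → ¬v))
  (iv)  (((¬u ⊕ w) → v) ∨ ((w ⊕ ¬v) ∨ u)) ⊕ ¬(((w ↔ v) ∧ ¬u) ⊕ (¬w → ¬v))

i

(ii) fails at (0,1,0): the formula yields 0, g is 1.
(iii) fails at (0,0,0): the formula yields 1, g is 0.
(iv) fails at (0,0,1): the formula yields 1, g is 0.
(i) is the remaining candidate, and it agrees with g on all 8 inputs.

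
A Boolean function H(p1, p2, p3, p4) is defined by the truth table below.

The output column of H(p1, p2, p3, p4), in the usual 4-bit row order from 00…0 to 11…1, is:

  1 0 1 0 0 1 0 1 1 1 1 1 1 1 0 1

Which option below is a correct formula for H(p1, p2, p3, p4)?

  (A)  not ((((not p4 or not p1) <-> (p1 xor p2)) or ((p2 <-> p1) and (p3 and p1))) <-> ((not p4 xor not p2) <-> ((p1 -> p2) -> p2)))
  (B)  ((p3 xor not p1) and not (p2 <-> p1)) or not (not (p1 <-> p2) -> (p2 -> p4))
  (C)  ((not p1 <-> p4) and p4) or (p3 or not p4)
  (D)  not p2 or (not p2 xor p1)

(B) fails at (0,0,0,0): the formula yields 0, H is 1.
(C) fails at (0,0,0,1): the formula yields 1, H is 0.
(D) fails at (0,0,0,1): the formula yields 1, H is 0.
Only (A) survives; checking it on all 16 rows confirms it matches H.

A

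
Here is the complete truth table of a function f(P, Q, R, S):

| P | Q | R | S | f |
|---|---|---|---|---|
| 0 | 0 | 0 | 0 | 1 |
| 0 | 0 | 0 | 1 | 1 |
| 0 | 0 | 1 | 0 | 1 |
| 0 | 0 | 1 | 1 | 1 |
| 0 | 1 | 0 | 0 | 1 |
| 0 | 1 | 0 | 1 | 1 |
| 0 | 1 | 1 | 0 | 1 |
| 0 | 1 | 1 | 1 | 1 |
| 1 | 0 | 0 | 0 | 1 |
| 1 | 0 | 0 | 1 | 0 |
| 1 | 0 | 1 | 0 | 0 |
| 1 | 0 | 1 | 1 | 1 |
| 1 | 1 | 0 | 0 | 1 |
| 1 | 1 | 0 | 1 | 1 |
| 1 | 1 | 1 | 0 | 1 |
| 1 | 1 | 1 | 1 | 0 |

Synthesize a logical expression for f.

f is 0 on only 3 rows — (1,0,0,1), (1,0,1,0), (1,1,1,1). Writing each as a minterm (P·¬Q·¬R·S, P·¬Q·R·¬S, P·Q·R·S) and OR-ing them characterizes exactly where f=0, so f is the negation of that disjunction.

f(P, Q, R, S) = (((((P · Q') · R') · S) + (((P · Q') · R) · S')) + (((P · Q) · R) · S))'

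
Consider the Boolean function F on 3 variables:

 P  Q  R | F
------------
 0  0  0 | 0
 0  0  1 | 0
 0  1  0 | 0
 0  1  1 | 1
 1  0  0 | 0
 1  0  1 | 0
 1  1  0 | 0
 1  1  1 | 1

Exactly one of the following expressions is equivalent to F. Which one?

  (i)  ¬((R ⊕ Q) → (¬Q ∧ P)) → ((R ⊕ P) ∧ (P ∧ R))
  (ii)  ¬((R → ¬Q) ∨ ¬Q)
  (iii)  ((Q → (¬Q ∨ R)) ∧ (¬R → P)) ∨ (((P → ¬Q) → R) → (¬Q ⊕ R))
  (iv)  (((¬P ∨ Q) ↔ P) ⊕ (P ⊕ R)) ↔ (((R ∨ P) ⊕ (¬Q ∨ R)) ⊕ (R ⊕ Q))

ii

(i) fails at (0,0,0): the formula yields 1, F is 0.
(iii) fails at (0,0,0): the formula yields 1, F is 0.
(iv) fails at (0,0,1): the formula yields 1, F is 0.
Only (ii) survives; checking it on all 8 rows confirms it matches F.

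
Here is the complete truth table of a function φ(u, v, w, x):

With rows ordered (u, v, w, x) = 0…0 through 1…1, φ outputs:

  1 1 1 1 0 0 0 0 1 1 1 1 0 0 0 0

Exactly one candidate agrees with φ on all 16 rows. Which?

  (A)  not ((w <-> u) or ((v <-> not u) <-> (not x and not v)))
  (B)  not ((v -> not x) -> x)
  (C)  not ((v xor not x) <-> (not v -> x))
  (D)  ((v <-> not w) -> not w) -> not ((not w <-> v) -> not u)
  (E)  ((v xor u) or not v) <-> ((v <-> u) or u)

(A) disagrees with φ on (0,0,0,0) (formula → 0, table → 1); rule it out.
(B) disagrees with φ on (0,0,0,1) (formula → 0, table → 1); rule it out.
(C) disagrees with φ on (0,1,0,0) (formula → 1, table → 0); rule it out.
(D) disagrees with φ on (0,0,0,0) (formula → 0, table → 1); rule it out.
(E) is the remaining candidate, and it agrees with φ on all 16 inputs.

E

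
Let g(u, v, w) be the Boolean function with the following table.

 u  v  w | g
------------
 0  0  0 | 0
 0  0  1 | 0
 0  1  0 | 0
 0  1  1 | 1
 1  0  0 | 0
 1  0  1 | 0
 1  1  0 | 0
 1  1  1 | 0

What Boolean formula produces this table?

Only row (0,1,1) gives 1. That row's minterm ¬u·v·w is g directly.

g(u, v, w) = (¬u ∧ v) ∧ w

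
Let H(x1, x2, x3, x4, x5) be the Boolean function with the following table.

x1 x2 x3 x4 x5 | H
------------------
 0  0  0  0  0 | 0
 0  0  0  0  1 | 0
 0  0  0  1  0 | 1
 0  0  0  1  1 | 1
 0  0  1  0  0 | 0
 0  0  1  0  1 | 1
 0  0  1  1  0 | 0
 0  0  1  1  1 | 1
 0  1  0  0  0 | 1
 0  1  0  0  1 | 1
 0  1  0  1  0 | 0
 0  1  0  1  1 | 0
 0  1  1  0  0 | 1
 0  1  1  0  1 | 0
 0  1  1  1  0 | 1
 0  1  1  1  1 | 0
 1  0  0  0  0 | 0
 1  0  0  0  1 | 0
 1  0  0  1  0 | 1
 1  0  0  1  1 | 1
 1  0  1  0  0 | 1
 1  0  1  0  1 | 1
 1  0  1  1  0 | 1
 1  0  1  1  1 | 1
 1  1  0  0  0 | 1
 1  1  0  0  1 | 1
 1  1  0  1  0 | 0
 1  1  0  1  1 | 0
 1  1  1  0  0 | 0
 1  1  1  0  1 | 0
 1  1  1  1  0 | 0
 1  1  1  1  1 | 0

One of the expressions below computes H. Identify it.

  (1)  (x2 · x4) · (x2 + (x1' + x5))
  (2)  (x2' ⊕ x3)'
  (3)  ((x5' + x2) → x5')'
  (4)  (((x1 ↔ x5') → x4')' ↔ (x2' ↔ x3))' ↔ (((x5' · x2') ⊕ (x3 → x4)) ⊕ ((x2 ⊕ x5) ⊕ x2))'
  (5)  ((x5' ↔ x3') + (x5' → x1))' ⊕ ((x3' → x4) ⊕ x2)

5

(1) disagrees with H on (0,0,0,1,0) (formula → 0, table → 1); rule it out.
(2) disagrees with H on (0,0,0,1,0) (formula → 0, table → 1); rule it out.
(3) disagrees with H on (0,0,0,1,0) (formula → 0, table → 1); rule it out.
(4) disagrees with H on (0,0,0,1,0) (formula → 0, table → 1); rule it out.
(5) is the remaining candidate, and it agrees with H on all 32 inputs.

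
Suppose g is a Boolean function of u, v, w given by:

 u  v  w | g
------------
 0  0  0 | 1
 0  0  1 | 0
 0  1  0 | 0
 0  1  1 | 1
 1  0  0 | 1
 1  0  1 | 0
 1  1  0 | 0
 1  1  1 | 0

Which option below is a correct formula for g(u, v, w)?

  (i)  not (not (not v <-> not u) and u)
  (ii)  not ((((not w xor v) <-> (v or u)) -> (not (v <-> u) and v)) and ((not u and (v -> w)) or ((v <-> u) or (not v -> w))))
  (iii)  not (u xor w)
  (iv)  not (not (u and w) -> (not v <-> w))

(i): at (0,0,1) it gives 1, but g = 0 — eliminated.
(ii): at (0,0,0) it gives 0, but g = 1 — eliminated.
(iii): at (0,1,0) it gives 1, but g = 0 — eliminated.
Only (iv) survives; checking it on all 8 rows confirms it matches g.

iv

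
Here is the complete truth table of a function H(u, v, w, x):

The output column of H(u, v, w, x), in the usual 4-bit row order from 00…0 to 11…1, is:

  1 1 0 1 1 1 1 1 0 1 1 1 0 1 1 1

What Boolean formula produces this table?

H(u, v, w, x) = NOT (((((NOT u AND NOT v) AND w) AND NOT x) OR (((u AND NOT v) AND NOT w) AND NOT x)) OR (((u AND v) AND NOT w) AND NOT x))

There are just 3 zero rows: (0,0,1,0), (1,0,0,0), (1,1,0,0). Their minterms are ¬u·¬v·w·¬x, u·¬v·¬w·¬x, u·v·¬w·¬x; the OR of those covers precisely the 0-outputs, and negating it yields H.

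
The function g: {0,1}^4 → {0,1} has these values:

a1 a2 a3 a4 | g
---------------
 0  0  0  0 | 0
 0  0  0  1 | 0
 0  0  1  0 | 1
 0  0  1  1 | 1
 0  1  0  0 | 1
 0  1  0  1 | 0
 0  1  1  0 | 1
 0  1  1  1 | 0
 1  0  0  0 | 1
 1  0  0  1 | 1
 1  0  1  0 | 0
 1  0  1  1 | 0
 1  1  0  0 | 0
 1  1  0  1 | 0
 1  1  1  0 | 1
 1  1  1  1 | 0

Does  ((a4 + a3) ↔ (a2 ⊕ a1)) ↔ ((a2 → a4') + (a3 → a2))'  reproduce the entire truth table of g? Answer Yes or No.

Test each input against both g and the formula:
  a1=0, a2=0, a3=0, a4=0: formula gives 0, g = 0 ✓
  a1=0, a2=0, a3=0, a4=1: formula gives 1, but g = 0 ✗
Since they disagree at (0,0,0,1), the expression is not a correct formula for g.

No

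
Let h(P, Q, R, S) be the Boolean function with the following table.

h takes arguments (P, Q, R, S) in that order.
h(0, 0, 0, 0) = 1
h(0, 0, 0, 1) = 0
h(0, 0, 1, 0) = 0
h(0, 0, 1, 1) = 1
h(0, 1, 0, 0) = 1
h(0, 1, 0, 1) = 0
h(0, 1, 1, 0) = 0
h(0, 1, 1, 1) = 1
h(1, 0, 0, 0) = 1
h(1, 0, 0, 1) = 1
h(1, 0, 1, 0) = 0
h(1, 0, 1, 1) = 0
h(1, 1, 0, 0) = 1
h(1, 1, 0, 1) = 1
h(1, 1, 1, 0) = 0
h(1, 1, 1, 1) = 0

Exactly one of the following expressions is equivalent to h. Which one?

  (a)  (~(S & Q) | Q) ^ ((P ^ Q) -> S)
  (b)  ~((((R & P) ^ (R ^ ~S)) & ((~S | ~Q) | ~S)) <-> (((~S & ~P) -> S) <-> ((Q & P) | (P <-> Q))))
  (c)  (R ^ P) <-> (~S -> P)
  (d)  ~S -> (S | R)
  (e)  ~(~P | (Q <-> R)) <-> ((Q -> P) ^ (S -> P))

(a): at (0,0,0,0) it gives 0, but h = 1 — eliminated.
(b): at (0,0,0,1) it gives 1, but h = 0 — eliminated.
(d): at (0,0,0,0) it gives 0, but h = 1 — eliminated.
(e): at (0,0,1,0) it gives 1, but h = 0 — eliminated.
Only (c) survives; checking it on all 16 rows confirms it matches h.

c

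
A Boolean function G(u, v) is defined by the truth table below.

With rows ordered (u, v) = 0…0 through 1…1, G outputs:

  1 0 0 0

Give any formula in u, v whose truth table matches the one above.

G(u, v) = ¬(u ∨ v)

The output is 1 only when every input is 0 — NOR of all inputs.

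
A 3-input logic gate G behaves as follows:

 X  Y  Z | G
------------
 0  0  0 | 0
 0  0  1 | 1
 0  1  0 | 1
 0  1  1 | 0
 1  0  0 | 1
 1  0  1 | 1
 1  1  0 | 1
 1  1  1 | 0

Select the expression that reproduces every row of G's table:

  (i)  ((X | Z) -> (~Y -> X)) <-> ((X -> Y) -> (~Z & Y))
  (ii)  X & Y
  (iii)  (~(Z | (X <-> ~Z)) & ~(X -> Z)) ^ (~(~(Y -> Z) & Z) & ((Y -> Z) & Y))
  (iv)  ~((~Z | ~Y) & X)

(ii): at (0,0,1) it gives 0, but G = 1 — eliminated.
(iii): at (0,0,1) it gives 0, but G = 1 — eliminated.
(iv): at (0,0,0) it gives 1, but G = 0 — eliminated.
That leaves (i). Evaluating it on every row reproduces the table of G exactly.

i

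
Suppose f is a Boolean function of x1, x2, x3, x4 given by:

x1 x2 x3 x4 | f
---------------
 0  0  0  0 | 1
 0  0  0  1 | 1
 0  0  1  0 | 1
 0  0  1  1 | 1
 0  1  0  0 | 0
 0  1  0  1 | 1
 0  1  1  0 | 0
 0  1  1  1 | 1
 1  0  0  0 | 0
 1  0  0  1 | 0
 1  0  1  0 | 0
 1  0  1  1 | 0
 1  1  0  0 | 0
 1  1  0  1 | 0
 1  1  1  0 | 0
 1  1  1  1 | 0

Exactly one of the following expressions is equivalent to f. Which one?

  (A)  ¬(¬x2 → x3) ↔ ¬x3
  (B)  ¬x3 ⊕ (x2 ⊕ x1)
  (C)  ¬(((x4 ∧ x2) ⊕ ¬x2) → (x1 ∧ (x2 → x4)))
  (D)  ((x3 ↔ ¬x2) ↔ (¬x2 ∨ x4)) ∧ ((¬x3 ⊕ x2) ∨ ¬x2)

C

(A): at (0,1,0,1) it gives 0, but f = 1 — eliminated.
(B): at (0,0,1,0) it gives 0, but f = 1 — eliminated.
(D): at (0,0,0,0) it gives 0, but f = 1 — eliminated.
That leaves (C). Evaluating it on every row reproduces the table of f exactly.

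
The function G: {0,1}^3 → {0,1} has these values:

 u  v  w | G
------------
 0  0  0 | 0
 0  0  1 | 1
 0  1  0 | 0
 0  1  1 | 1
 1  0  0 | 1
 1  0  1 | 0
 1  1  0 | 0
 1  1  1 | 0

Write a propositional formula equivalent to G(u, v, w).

G(u, v, w) = (((¬u ∧ ¬v) ∧ w) ∨ ((¬u ∧ v) ∧ w)) ∨ ((u ∧ ¬v) ∧ ¬w)

Collect the rows where G=1 — (0,0,1), (0,1,1), (1,0,0) — and write one minterm per row: ¬u·¬v·w, ¬u·v·w, u·¬v·¬w. Their union (logical OR) reproduces the table exactly.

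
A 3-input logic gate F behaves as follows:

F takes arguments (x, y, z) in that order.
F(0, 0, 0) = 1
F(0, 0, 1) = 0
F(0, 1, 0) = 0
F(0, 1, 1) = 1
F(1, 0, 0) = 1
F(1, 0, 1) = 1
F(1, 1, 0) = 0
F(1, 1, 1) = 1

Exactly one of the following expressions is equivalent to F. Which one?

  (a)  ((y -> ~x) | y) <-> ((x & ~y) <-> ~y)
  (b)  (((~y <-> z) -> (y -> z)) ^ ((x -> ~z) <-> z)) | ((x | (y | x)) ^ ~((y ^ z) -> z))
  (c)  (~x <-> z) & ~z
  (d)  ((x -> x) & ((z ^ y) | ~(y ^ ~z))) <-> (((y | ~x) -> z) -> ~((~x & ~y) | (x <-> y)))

(a) disagrees with F on (0,0,0) (formula → 0, table → 1); rule it out.
(c) disagrees with F on (0,0,0) (formula → 0, table → 1); rule it out.
(d) disagrees with F on (0,0,0) (formula → 0, table → 1); rule it out.
Only (b) survives; checking it on all 8 rows confirms it matches F.

b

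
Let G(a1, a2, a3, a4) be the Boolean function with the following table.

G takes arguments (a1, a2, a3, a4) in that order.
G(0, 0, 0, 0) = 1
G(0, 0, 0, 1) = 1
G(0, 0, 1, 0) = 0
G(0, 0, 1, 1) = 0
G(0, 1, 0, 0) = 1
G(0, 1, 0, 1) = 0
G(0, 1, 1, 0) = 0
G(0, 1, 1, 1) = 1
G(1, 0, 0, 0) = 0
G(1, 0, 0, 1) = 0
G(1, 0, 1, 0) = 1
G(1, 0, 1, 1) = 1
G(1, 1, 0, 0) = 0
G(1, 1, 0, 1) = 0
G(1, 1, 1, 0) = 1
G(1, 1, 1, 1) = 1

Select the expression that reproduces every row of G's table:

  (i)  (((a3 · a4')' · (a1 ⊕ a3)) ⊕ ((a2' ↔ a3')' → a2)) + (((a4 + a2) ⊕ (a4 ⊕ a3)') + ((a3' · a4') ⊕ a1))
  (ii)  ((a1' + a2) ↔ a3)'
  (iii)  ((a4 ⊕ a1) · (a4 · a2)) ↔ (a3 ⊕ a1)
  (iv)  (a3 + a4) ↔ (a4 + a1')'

(i) disagrees with G on (0,0,1,1) (formula → 1, table → 0); rule it out.
(ii) disagrees with G on (0,1,0,1) (formula → 1, table → 0); rule it out.
(iv) disagrees with G on (0,0,0,1) (formula → 0, table → 1); rule it out.
Only (iii) survives; checking it on all 16 rows confirms it matches G.

iii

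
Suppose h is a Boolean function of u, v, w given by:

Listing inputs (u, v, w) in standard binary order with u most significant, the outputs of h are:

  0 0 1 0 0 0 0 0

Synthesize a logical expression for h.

h(u, v, w) = (NOT u AND v) AND NOT w

h is 1 on exactly one input, (0,1,0), whose minterm is ¬u·v·¬w. So h is just that conjunction.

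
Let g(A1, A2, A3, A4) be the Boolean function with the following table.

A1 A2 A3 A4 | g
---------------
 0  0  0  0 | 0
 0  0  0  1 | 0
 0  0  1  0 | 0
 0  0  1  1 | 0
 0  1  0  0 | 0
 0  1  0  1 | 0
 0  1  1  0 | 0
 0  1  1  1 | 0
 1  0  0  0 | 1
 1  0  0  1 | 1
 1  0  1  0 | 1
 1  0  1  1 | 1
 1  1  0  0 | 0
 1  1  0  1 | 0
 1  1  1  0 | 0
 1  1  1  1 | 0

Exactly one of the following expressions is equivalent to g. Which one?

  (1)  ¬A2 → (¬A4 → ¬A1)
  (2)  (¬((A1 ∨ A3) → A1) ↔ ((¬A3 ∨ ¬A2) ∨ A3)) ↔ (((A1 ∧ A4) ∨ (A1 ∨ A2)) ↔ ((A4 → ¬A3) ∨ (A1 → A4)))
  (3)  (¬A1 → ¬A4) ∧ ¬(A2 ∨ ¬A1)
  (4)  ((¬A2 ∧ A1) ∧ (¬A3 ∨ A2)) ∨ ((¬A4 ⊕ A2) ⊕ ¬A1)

(1) disagrees with g on (0,0,0,0) (formula → 1, table → 0); rule it out.
(2) disagrees with g on (0,0,0,0) (formula → 1, table → 0); rule it out.
(4) disagrees with g on (0,0,0,1) (formula → 1, table → 0); rule it out.
(3) is the remaining candidate, and it agrees with g on all 16 inputs.

3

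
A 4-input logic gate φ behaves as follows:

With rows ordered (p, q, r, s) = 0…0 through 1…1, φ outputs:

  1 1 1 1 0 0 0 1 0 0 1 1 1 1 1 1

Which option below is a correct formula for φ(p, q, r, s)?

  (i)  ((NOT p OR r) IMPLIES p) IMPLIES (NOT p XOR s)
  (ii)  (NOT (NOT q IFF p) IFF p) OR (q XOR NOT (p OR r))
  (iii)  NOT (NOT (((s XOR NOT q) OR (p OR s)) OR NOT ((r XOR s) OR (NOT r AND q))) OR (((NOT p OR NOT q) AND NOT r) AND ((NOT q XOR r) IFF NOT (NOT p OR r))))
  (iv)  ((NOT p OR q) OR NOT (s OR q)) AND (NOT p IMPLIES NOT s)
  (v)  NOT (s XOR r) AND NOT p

(i): at (0,1,0,0) it gives 1, but φ = 0 — eliminated.
(ii): at (0,0,1,0) it gives 0, but φ = 1 — eliminated.
(iv): at (0,0,0,1) it gives 0, but φ = 1 — eliminated.
(v): at (0,0,0,1) it gives 0, but φ = 1 — eliminated.
Only (iii) survives; checking it on all 16 rows confirms it matches φ.

iii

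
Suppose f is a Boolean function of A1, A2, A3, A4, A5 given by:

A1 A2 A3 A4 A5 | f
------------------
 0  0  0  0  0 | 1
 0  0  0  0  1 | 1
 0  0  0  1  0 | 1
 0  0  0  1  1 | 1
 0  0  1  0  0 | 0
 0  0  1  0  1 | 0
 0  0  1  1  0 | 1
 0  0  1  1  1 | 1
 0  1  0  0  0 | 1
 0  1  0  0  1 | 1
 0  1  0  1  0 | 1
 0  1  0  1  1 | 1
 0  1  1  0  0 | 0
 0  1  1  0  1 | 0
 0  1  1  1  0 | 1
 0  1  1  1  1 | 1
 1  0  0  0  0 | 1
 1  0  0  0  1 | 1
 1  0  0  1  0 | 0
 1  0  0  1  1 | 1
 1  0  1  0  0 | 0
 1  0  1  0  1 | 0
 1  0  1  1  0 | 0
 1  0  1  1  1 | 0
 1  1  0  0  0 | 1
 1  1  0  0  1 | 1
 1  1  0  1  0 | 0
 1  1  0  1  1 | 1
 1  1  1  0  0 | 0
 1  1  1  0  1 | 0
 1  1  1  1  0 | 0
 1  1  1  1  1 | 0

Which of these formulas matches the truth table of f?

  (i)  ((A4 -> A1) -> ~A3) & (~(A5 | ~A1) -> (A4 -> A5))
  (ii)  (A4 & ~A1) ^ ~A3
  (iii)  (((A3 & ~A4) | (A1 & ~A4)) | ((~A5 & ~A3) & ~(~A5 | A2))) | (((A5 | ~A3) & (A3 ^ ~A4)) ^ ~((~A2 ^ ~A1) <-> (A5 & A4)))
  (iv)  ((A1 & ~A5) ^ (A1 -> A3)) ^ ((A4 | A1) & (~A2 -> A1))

i

(ii) disagrees with f on (0,0,0,1,0) (formula → 0, table → 1); rule it out.
(iii) disagrees with f on (0,0,0,1,0) (formula → 0, table → 1); rule it out.
(iv) disagrees with f on (0,0,1,0,0) (formula → 1, table → 0); rule it out.
Only (i) survives; checking it on all 32 rows confirms it matches f.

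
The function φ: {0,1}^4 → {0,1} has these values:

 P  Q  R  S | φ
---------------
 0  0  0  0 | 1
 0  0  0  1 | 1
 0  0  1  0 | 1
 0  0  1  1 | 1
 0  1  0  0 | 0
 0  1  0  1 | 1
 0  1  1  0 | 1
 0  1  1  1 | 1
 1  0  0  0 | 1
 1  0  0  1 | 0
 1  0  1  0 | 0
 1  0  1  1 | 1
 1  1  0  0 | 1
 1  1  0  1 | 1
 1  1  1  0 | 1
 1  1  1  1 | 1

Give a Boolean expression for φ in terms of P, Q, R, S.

φ(P, Q, R, S) = NOT (((((NOT P AND Q) AND NOT R) AND NOT S) OR (((P AND NOT Q) AND NOT R) AND S)) OR (((P AND NOT Q) AND R) AND NOT S))

φ is 0 on only 3 rows — (0,1,0,0), (1,0,0,1), (1,0,1,0). Writing each as a minterm (¬P·Q·¬R·¬S, P·¬Q·¬R·S, P·¬Q·R·¬S) and OR-ing them characterizes exactly where φ=0, so φ is the negation of that disjunction.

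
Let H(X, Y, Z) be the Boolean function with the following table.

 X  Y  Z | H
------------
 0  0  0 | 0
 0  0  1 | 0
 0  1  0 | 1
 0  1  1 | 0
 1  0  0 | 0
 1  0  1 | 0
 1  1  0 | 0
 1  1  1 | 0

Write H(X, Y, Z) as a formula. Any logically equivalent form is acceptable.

Only row (0,1,0) gives 1. That row's minterm ¬X·Y·¬Z is H directly.

H(X, Y, Z) = (¬X ∧ Y) ∧ ¬Z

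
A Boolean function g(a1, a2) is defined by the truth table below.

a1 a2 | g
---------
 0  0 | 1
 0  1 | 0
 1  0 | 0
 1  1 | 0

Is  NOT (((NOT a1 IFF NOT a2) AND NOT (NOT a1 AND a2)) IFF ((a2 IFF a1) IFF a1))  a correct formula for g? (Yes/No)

No

Check the formula against g row by row:
  a1=0, a2=0: formula gives 1, g = 1 ✓
  a1=0, a2=1: formula gives 1, but g = 0 ✗
A single disagreement suffices: at (0,1) they differ, so the formula does not compute g.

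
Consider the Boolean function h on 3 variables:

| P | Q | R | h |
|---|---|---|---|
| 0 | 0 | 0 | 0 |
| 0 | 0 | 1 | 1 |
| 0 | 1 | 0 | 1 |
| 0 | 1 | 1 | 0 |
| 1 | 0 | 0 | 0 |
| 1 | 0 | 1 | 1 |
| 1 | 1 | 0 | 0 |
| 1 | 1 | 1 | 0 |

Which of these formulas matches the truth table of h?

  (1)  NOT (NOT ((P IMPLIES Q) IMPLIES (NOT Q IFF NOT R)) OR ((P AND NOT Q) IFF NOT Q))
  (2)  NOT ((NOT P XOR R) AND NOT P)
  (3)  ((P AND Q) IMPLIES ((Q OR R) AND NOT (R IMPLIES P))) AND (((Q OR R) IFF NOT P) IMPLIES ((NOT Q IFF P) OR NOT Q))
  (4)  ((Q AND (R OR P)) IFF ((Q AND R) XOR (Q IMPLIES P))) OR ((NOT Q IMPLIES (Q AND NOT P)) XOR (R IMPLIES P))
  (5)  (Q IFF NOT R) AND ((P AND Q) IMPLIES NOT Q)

(1) fails at (0,0,0): the formula yields 1, h is 0.
(2) fails at (0,1,0): the formula yields 0, h is 1.
(3) fails at (0,0,0): the formula yields 1, h is 0.
(4) fails at (0,0,0): the formula yields 1, h is 0.
That leaves (5). Evaluating it on every row reproduces the table of h exactly.

5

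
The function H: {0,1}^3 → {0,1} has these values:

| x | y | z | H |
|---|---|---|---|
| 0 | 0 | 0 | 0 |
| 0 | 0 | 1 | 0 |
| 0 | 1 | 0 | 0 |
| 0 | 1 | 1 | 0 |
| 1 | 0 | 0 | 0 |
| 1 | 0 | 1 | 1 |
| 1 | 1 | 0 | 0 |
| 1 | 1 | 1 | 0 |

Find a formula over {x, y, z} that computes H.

Only row (1,0,1) gives 1. That row's minterm x·¬y·z is H directly.

H(x, y, z) = (x and not y) and z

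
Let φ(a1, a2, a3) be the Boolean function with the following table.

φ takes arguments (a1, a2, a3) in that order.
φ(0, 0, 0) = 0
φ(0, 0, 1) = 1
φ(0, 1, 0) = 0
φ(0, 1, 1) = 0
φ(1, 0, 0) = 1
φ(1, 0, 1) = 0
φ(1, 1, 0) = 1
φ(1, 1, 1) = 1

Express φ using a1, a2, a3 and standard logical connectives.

The 1-rows are (0,0,1), (1,0,0), (1,1,0), (1,1,1). Each contributes one minterm — ¬a1·¬a2·a3; a1·¬a2·¬a3; a1·a2·¬a3; a1·a2·a3 — and their disjunction is a sum-of-products form of φ.

φ(a1, a2, a3) = ((((~a1 & ~a2) & a3) | ((a1 & ~a2) & ~a3)) | ((a1 & a2) & ~a3)) | ((a1 & a2) & a3)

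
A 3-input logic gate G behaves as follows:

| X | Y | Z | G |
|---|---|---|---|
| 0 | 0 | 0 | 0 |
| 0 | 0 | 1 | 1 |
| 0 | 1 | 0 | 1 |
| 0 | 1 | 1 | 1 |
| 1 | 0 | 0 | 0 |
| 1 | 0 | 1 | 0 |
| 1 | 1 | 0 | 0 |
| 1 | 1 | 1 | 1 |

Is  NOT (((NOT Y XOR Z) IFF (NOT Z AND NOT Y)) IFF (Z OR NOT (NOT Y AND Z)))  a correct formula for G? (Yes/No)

Evaluate NOT (((NOT Y XOR Z) IFF (NOT Z AND NOT Y)) IFF (Z OR NOT (NOT Y AND Z))) on each row and compare to G:
  X=0, Y=0, Z=0: formula gives 0, G = 0 ✓
  X=0, Y=0, Z=1: formula gives 0, but G = 1 ✗
A single disagreement suffices: at (0,0,1) they differ, so the formula does not compute G.

No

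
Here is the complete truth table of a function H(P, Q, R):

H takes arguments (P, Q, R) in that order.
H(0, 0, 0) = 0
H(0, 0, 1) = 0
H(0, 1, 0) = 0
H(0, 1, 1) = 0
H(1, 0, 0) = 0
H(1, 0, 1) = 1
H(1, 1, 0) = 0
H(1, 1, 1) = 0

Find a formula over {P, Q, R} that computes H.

H(P, Q, R) = (P · Q') · R

H is 1 on exactly one input, (1,0,1), whose minterm is P·¬Q·R. So H is just that conjunction.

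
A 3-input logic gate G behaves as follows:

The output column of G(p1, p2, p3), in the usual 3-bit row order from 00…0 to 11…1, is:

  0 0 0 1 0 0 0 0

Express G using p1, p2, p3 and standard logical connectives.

G(p1, p2, p3) = (not p1 and p2) and p3

Only row (0,1,1) gives 1. That row's minterm ¬p1·p2·p3 is G directly.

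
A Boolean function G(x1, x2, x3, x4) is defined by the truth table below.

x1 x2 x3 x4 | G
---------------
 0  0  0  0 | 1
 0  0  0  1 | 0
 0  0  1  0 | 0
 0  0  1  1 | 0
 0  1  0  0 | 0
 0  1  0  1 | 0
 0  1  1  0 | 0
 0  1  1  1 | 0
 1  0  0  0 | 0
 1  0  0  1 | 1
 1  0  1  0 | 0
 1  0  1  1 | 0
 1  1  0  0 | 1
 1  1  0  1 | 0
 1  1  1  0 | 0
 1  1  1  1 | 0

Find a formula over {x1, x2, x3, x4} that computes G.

G(x1, x2, x3, x4) = ((((~x1 & ~x2) & ~x3) & ~x4) | (((x1 & ~x2) & ~x3) & x4)) | (((x1 & x2) & ~x3) & ~x4)

Collect the rows where G=1 — (0,0,0,0), (1,0,0,1), (1,1,0,0) — and write one minterm per row: ¬x1·¬x2·¬x3·¬x4, x1·¬x2·¬x3·x4, x1·x2·¬x3·¬x4. Their union (logical OR) reproduces the table exactly.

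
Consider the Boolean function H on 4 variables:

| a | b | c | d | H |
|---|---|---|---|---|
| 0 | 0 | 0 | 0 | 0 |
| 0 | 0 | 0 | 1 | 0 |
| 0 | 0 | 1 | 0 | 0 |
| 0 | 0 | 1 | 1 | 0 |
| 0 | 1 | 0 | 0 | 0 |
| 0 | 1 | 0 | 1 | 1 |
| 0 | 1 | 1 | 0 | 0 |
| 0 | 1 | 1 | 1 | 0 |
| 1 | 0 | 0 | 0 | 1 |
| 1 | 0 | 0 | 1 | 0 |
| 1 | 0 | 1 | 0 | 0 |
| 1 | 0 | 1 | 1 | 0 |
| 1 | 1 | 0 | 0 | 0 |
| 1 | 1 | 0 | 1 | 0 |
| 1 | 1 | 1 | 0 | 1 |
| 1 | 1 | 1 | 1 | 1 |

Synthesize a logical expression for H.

H(a, b, c, d) = (((((~a & b) & ~c) & d) | (((a & ~b) & ~c) & ~d)) | (((a & b) & c) & ~d)) | (((a & b) & c) & d)

H=1 on 4 inputs: (0,1,0,1), (1,0,0,0), (1,1,1,0), (1,1,1,1). Reading each as a conjunction of literals (¬a·b·¬c·d, a·¬b·¬c·¬d, a·b·c·¬d, a·b·c·d) and taking the OR gives the canonical DNF.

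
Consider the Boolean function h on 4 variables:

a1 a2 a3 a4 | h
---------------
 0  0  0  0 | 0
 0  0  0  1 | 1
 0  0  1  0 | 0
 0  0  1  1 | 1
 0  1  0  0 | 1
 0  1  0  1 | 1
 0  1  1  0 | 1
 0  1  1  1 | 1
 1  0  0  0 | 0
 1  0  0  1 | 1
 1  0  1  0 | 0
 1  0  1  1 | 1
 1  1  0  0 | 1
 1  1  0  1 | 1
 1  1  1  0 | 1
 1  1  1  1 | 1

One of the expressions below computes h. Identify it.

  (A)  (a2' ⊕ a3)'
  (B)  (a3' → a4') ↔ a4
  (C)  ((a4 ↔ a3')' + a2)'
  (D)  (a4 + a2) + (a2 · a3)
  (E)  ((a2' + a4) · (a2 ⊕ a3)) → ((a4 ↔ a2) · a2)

(A) fails at (0,0,0,1): the formula yields 0, h is 1.
(B) fails at (0,0,0,1): the formula yields 0, h is 1.
(C) fails at (0,0,1,0): the formula yields 1, h is 0.
(E) fails at (0,0,0,0): the formula yields 1, h is 0.
(D) is the remaining candidate, and it agrees with h on all 16 inputs.

D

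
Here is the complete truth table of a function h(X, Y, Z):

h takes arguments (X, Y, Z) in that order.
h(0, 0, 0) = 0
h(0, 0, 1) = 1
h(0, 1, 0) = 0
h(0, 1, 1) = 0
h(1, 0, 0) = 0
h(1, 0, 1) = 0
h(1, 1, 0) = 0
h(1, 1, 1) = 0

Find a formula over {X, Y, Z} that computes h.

h is 1 on exactly one input, (0,0,1), whose minterm is ¬X·¬Y·Z. So h is just that conjunction.

h(X, Y, Z) = (~X & ~Y) & Z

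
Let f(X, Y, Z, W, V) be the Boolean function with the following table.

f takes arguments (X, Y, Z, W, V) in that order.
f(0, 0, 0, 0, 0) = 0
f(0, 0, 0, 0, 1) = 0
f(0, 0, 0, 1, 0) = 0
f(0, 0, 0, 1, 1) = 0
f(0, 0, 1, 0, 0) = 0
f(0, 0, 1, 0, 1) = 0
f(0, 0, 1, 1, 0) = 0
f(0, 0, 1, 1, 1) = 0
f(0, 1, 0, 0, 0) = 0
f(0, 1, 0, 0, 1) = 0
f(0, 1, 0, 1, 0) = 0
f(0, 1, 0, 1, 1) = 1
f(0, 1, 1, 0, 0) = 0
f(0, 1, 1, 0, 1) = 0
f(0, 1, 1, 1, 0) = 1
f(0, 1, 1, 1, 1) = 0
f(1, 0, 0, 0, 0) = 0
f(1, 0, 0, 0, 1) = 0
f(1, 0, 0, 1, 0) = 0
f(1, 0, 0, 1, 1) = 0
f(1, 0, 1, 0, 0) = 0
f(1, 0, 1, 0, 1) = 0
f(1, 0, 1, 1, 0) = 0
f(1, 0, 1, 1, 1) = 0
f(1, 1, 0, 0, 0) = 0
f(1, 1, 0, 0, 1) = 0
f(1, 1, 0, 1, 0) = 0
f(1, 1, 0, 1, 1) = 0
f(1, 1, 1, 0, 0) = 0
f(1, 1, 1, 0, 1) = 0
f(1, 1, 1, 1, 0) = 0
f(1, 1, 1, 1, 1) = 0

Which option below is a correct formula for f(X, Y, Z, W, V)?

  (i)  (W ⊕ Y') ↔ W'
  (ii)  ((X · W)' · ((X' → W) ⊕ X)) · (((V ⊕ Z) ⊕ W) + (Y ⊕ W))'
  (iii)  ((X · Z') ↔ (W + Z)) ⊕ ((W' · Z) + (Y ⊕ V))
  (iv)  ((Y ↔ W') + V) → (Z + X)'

ii

(i): at (0,0,0,0,0) it gives 1, but f = 0 — eliminated.
(iii): at (0,0,0,0,0) it gives 1, but f = 0 — eliminated.
(iv): at (0,0,0,0,0) it gives 1, but f = 0 — eliminated.
Only (ii) survives; checking it on all 32 rows confirms it matches f.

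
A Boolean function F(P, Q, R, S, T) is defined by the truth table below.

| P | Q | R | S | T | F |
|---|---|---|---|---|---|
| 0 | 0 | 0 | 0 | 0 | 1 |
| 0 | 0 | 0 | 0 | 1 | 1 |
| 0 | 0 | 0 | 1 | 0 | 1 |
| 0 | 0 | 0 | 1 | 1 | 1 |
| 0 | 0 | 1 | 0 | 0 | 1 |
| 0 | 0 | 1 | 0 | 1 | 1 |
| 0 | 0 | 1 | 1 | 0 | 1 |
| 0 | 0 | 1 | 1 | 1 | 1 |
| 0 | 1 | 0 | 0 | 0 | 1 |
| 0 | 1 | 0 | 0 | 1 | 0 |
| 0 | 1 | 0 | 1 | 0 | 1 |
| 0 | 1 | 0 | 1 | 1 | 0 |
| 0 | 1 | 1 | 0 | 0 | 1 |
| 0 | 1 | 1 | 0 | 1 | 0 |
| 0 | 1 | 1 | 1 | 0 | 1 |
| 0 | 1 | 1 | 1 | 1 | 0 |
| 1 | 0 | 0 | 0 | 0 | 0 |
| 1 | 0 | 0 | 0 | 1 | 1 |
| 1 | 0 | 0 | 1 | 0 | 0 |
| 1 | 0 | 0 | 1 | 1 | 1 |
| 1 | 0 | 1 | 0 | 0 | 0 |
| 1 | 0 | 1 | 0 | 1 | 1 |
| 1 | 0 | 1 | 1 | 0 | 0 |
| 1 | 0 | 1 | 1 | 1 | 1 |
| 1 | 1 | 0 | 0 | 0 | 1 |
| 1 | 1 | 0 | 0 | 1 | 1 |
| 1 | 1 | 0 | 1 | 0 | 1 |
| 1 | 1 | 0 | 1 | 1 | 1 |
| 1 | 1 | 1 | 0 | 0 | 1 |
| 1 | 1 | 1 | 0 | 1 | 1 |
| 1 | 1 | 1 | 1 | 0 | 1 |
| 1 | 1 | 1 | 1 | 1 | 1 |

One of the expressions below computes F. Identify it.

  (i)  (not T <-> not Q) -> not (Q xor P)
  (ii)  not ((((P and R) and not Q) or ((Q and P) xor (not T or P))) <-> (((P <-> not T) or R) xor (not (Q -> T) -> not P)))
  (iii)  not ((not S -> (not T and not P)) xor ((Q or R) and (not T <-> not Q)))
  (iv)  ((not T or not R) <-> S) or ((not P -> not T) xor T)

i

(ii): at (0,0,0,0,0) it gives 0, but F = 1 — eliminated.
(iii): at (0,0,0,0,0) it gives 0, but F = 1 — eliminated.
(iv): at (0,1,0,0,1) it gives 1, but F = 0 — eliminated.
(i) is the remaining candidate, and it agrees with F on all 32 inputs.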